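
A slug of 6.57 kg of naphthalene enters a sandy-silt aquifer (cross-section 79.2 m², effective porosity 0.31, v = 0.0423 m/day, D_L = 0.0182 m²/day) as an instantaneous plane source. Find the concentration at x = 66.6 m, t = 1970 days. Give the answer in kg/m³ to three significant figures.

For an instantaneous plane source, C(x,t) = M/(n_e·A·√(4πDt)) · exp(−(x−vt)²/(4Dt)), with n_e·A the pore (flow) area.
Plume center vt = 0.0423 × 1970 = 83.331 m, so the well at 66.6 m is 16.731 m upgradient of the peak.
√(4πDt) = 21.23 m, giving peak height M/(n_e·A·√(4πDt)) = 6.57/(0.31 × 79.2 × 21.23) = 0.01260 kg/m³.
(x−vt)²/(4Dt) = (-16.731)²/(4 × 0.0182 × 1970) = 1.952; exp(−1.952) = 0.1420.
C = 0.01260 × 0.1420 = 0.00179 kg/m³.

0.00179 kg/m³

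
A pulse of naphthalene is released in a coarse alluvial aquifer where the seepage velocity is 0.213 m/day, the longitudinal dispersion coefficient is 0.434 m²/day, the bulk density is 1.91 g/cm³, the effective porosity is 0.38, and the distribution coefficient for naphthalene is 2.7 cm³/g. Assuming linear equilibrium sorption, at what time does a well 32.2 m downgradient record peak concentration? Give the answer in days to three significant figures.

Retardation factor R = 1 + ρ_b·K_d/n = 1 + 1.91 × 2.7/0.38 = 14.57.
Sorption retards both mechanisms: v_R = v/R = 0.01462 m/day, D_R = D/R = 0.02979 m²/day.
Peak time from v_R²t² + 2D_R t − x² = 0: t = (√(D_R² + v_R²x²) − D_R)/v_R².
√(D_R² + v_R²x²) = √(0.02979² + 0.01462² × 32.2²) = 0.4717; v_R² = 0.0002137.
t = (0.4717 − 0.02979)/0.0002137 = 2070 days.

2070 days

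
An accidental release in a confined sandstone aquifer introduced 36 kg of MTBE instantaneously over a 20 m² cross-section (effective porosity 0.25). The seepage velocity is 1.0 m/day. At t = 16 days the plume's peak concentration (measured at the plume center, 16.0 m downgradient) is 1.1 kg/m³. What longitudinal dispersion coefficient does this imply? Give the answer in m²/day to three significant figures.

At the plume center C_max = M/(n_e·A·√(4πDt)), so D = M²/(4πt·(n_e·A·C_max)²).
n_e·A·C_max = 0.25 × 20 × 1.1 = 5.500 kg/m.
D = 36²/(4π × 16 × 5.500²) = 0.213 m²/day.

0.213 m²/day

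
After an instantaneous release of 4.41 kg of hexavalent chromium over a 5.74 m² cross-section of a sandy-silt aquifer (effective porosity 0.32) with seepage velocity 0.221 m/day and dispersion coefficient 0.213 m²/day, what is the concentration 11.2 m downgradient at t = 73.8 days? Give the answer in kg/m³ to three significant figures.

0.113 kg/m³

For an instantaneous plane source, C(x,t) = M/(n_e·A·√(4πDt)) · exp(−(x−vt)²/(4Dt)), with n_e·A the pore (flow) area.
Plume center vt = 0.221 × 73.8 = 16.3098 m, so the well at 11.2 m is 5.1098 m upgradient of the peak.
√(4πDt) = 14.05 m, giving peak height M/(n_e·A·√(4πDt)) = 4.41/(0.32 × 5.74 × 14.05) = 0.1709 kg/m³.
(x−vt)²/(4Dt) = (-5.1098)²/(4 × 0.213 × 73.8) = 0.4153; exp(−0.4153) = 0.6601.
C = 0.1709 × 0.6601 = 0.113 kg/m³.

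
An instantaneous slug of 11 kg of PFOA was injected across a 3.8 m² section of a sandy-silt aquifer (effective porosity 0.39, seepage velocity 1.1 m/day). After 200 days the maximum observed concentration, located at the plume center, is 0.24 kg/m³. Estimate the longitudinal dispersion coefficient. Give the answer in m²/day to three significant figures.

At the plume center C_max = M/(n_e·A·√(4πDt)), so D = M²/(4πt·(n_e·A·C_max)²).
n_e·A·C_max = 0.39 × 3.8 × 0.24 = 0.3557 kg/m.
D = 11²/(4π × 200 × 0.3557²) = 0.381 m²/day.

0.381 m²/day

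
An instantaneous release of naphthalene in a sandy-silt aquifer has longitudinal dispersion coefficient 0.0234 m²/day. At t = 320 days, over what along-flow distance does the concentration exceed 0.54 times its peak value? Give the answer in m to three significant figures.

The plume is Gaussian with σ = √(2Dt) = √(2 × 0.0234 × 320) = 3.870 m.
C/C_peak = exp(−Δx²/(2σ²)) = 0.54 ⇒ Δx = σ·√(−2 ln 0.54) = 3.870 × 1.110 = 4.296 m.
Width = 2Δx = 8.59 m.

8.59 m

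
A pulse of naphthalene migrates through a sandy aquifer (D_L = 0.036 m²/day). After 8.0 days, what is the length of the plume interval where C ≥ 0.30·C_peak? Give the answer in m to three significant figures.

2.36 m

The plume is Gaussian with σ = √(2Dt) = √(2 × 0.036 × 8.0) = 0.7589 m.
C/C_peak = exp(−Δx²/(2σ²)) = 0.30 ⇒ Δx = σ·√(−2 ln 0.30) = 0.7589 × 1.552 = 1.178 m.
Width = 2Δx = 2.36 m.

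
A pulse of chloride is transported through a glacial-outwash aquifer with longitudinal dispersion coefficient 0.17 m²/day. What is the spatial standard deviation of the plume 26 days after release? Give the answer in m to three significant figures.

Dispersive spreading gives a Gaussian with σ² = 2Dt; advection only shifts the center.
σ = √(2 × 0.17 × 26) = 2.97 m.

2.97 m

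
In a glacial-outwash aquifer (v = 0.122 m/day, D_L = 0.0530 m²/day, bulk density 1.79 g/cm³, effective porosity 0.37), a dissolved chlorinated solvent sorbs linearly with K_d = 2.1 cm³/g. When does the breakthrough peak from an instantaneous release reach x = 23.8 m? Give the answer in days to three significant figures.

Retardation factor R = 1 + ρ_b·K_d/n = 1 + 1.79 × 2.1/0.37 = 11.16.
Sorption retards both mechanisms: v_R = v/R = 0.01093 m/day, D_R = D/R = 0.004749 m²/day.
Peak time from v_R²t² + 2D_R t − x² = 0: t = (√(D_R² + v_R²x²) − D_R)/v_R².
√(D_R² + v_R²x²) = √(0.004749² + 0.01093² × 23.8²) = 0.2602; v_R² = 0.0001195.
t = (0.2602 − 0.004749)/0.0001195 = 2140 days.

2140 days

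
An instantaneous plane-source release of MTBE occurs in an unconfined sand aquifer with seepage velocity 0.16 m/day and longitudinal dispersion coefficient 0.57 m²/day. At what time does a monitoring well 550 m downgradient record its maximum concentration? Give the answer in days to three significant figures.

3420 days

For the 1D instantaneous-source solution, setting ∂C/∂t = 0 at fixed x gives v²t² + 2Dt − x² = 0, so t = (√(D² + v²x²) − D)/v².
√(D² + v²x²) = √(0.57² + 0.16² × 550²) = 88.00; v² = 0.0256.
t = (88.00 − 0.57)/0.0256 = 3420 days (vs. the pure-advection estimate x/v = 3440 d).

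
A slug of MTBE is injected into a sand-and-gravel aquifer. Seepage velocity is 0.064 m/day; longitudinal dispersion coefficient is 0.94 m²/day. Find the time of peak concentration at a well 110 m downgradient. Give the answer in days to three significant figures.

1500 days

For the 1D instantaneous-source solution, setting ∂C/∂t = 0 at fixed x gives v²t² + 2Dt − x² = 0, so t = (√(D² + v²x²) − D)/v².
√(D² + v²x²) = √(0.94² + 0.064² × 110²) = 7.102; v² = 0.004096.
t = (7.102 − 0.94)/0.004096 = 1500 days (vs. the pure-advection estimate x/v = 1720 d).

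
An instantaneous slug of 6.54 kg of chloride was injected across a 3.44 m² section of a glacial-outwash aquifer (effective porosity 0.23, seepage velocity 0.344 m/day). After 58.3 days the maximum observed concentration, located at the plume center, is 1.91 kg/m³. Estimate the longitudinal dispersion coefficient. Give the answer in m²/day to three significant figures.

At the plume center C_max = M/(n_e·A·√(4πDt)), so D = M²/(4πt·(n_e·A·C_max)²).
n_e·A·C_max = 0.23 × 3.44 × 1.91 = 1.511 kg/m.
D = 6.54²/(4π × 58.3 × 1.511²) = 0.0256 m²/day.

0.0256 m²/day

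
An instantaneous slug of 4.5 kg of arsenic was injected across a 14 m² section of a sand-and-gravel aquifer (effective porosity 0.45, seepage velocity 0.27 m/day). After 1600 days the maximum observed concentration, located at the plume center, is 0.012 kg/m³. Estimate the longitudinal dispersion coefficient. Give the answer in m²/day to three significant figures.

At the plume center C_max = M/(n_e·A·√(4πDt)), so D = M²/(4πt·(n_e·A·C_max)²).
n_e·A·C_max = 0.45 × 14 × 0.012 = 0.07560 kg/m.
D = 4.5²/(4π × 1600 × 0.07560²) = 0.176 m²/day.

0.176 m²/day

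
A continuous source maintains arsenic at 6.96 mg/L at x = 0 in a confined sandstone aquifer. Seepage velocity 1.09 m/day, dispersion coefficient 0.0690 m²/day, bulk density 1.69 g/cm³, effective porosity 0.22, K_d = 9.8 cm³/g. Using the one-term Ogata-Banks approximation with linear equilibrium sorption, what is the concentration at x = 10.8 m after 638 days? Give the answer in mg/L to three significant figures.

Retardation factor R = 1 + ρ_b·K_d/n = 1 + 1.69 × 9.8/0.22 = 76.28.
Sorption retards both mechanisms: v_R = v/R = 0.01429 m/day, D_R = D/R = 0.0009046 m²/day.
v_R·t = 0.01429 × 638 = 9.11702 m; 2√(D_R t) = 1.519 m; argument = (10.8 − 9.11702)/1.519 = 1.108.
C = C₀ × ½·erfc(1.108) = 6.96 × 0.05856 = 0.408 mg/L.

0.408 mg/L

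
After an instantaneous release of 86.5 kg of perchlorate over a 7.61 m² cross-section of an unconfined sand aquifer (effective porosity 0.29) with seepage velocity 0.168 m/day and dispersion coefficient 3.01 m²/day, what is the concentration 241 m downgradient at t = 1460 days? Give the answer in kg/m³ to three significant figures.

For an instantaneous plane source, C(x,t) = M/(n_e·A·√(4πDt)) · exp(−(x−vt)²/(4Dt)), with n_e·A the pore (flow) area.
Plume center vt = 0.168 × 1460 = 245.28 m, so the well at 241 m is 4.28 m upgradient of the peak.
√(4πDt) = 235.0 m, giving peak height M/(n_e·A·√(4πDt)) = 86.5/(0.29 × 7.61 × 235.0) = 0.1668 kg/m³.
(x−vt)²/(4Dt) = (-4.28)²/(4 × 3.01 × 1460) = 0.001042; exp(−0.001042) = 0.9990.
C = 0.1668 × 0.9990 = 0.167 kg/m³.

0.167 kg/m³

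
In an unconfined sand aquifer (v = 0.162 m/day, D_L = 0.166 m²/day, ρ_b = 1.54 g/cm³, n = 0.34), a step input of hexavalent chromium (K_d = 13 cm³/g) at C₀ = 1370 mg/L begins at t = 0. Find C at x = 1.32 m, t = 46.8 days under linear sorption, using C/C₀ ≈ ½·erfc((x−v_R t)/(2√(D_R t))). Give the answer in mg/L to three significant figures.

Retardation factor R = 1 + ρ_b·K_d/n = 1 + 1.54 × 13/0.34 = 59.88.
Sorption retards both mechanisms: v_R = v/R = 0.002705 m/day, D_R = D/R = 0.002772 m²/day.
v_R·t = 0.002705 × 46.8 = 0.126594 m; 2√(D_R t) = 0.7204 m; argument = (1.32 − 0.126594)/0.7204 = 1.657.
C = C₀ × ½·erfc(1.657) = 1370 × 0.009556 = 13.1 mg/L.

13.1 mg/L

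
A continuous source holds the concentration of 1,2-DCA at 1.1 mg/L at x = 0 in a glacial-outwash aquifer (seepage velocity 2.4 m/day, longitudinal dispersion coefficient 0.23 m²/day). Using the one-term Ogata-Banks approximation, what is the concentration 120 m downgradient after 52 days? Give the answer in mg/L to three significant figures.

For a continuous step input, C/C₀ ≈ ½·erfc((x−vt)/(2√(Dt))).
vt = 2.4 × 52 = 124.8 m and 2√(Dt) = 2√(0.23 × 52) = 6.917 m.
Argument (x−vt)/(2√(Dt)) = (120 − 124.8)/6.917 = -0.6939; ½·erfc(-0.6939) = 0.8368.
C = 1.1 × 0.8368 = 0.920 mg/L.

0.920 mg/L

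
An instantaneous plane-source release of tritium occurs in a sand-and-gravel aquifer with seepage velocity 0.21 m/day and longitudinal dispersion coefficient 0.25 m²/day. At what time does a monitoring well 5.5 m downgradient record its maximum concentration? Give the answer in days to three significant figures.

For the 1D instantaneous-source solution, setting ∂C/∂t = 0 at fixed x gives v²t² + 2Dt − x² = 0, so t = (√(D² + v²x²) − D)/v².
√(D² + v²x²) = √(0.25² + 0.21² × 5.5²) = 1.182; v² = 0.0441.
t = (1.182 − 0.25)/0.0441 = 21.1 days (vs. the pure-advection estimate x/v = 26.2 d).

21.1 days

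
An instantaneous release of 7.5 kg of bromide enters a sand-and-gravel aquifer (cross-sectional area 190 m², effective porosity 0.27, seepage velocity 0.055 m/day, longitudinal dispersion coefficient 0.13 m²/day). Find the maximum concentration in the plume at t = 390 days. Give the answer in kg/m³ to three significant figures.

The peak of an instantaneous 1D plume sits at x = vt; there the Gaussian factor is 1 and C_max = M/(n_e·A·√(4πDt)), where n_e·A is the pore area the mass is dissolved in.
√(4πDt) = √(4π × 0.13 × 390) = 25.24 m, so C_max = 7.5/(0.27 × 190 × 25.24) = 0.00579 kg/m³.

0.00579 kg/m³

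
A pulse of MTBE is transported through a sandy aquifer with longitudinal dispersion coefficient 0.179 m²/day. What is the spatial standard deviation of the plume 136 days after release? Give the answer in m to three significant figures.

6.98 m

Dispersive spreading gives a Gaussian with σ² = 2Dt; advection only shifts the center.
σ = √(2 × 0.179 × 136) = 6.98 m.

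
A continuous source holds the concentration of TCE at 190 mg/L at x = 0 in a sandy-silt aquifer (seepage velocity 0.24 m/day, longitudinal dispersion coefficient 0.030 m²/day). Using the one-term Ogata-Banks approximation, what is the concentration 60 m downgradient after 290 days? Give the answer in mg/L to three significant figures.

For a continuous step input, C/C₀ ≈ ½·erfc((x−vt)/(2√(Dt))).
vt = 0.24 × 290 = 69.6 m and 2√(Dt) = 2√(0.030 × 290) = 5.899 m.
Argument (x−vt)/(2√(Dt)) = (60 − 69.6)/5.899 = -1.627; ½·erfc(-1.627) = 0.9893.
C = 190 × 0.9893 = 188 mg/L.

188 mg/L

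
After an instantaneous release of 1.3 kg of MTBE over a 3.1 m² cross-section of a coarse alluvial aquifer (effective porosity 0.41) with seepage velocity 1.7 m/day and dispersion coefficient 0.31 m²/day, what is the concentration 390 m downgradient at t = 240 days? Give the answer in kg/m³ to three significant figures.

0.0113 kg/m³

For an instantaneous plane source, C(x,t) = M/(n_e·A·√(4πDt)) · exp(−(x−vt)²/(4Dt)), with n_e·A the pore (flow) area.
Plume center vt = 1.7 × 240 = 408 m, so the well at 390 m is 18 m upgradient of the peak.
√(4πDt) = 30.58 m, giving peak height M/(n_e·A·√(4πDt)) = 1.3/(0.41 × 3.1 × 30.58) = 0.03345 kg/m³.
(x−vt)²/(4Dt) = (-18)²/(4 × 0.31 × 240) = 1.089; exp(−1.089) = 0.3366.
C = 0.03345 × 0.3366 = 0.0113 kg/m³.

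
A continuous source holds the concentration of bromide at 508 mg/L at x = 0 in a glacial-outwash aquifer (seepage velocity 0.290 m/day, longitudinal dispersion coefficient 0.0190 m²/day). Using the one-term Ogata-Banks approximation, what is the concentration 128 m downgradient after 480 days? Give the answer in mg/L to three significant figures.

For a continuous step input, C/C₀ ≈ ½·erfc((x−vt)/(2√(Dt))).
vt = 0.290 × 480 = 139.2 m and 2√(Dt) = 2√(0.0190 × 480) = 6.040 m.
Argument (x−vt)/(2√(Dt)) = (128 − 139.2)/6.040 = -1.854; ½·erfc(-1.854) = 0.9956.
C = 508 × 0.9956 = 506 mg/L.

506 mg/L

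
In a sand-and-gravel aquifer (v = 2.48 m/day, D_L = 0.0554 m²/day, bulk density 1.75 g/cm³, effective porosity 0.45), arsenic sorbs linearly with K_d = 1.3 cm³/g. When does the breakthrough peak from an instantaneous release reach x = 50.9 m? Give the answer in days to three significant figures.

Retardation factor R = 1 + ρ_b·K_d/n = 1 + 1.75 × 1.3/0.45 = 6.056.
Sorption retards both mechanisms: v_R = v/R = 0.4095 m/day, D_R = D/R = 0.009148 m²/day.
Peak time from v_R²t² + 2D_R t − x² = 0: t = (√(D_R² + v_R²x²) − D_R)/v_R².
√(D_R² + v_R²x²) = √(0.009148² + 0.4095² × 50.9²) = 20.84; v_R² = 0.1677.
t = (20.84 − 0.009148)/0.1677 = 124 days.

124 days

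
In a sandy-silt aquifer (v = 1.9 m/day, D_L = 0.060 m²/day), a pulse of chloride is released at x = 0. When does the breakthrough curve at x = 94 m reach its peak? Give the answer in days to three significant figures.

49.5 days

For the 1D instantaneous-source solution, setting ∂C/∂t = 0 at fixed x gives v²t² + 2Dt − x² = 0, so t = (√(D² + v²x²) − D)/v².
√(D² + v²x²) = √(0.060² + 1.9² × 94²) = 178.6; v² = 3.61.
t = (178.6 − 0.060)/3.61 = 49.5 days (vs. the pure-advection estimate x/v = 49.5 d).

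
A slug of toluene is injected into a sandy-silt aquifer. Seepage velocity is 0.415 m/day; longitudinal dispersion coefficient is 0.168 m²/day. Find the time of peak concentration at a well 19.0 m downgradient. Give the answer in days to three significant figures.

44.8 days

For the 1D instantaneous-source solution, setting ∂C/∂t = 0 at fixed x gives v²t² + 2Dt − x² = 0, so t = (√(D² + v²x²) − D)/v².
√(D² + v²x²) = √(0.168² + 0.415² × 19.0²) = 7.887; v² = 0.172225.
t = (7.887 − 0.168)/0.172225 = 44.8 days (vs. the pure-advection estimate x/v = 45.8 d).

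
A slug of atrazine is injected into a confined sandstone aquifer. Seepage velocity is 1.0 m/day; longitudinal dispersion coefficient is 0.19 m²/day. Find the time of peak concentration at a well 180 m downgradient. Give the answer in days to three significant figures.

180 days

For the 1D instantaneous-source solution, setting ∂C/∂t = 0 at fixed x gives v²t² + 2Dt − x² = 0, so t = (√(D² + v²x²) − D)/v².
√(D² + v²x²) = √(0.19² + 1.0² × 180²) = 180.0; v² = 1.
t = (180.0 − 0.19)/1 = 180 days (vs. the pure-advection estimate x/v = 180 d).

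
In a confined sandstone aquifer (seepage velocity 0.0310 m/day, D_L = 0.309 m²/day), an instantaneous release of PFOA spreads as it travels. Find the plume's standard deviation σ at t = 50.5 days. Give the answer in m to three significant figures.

5.59 m

Dispersive spreading gives a Gaussian with σ² = 2Dt; advection only shifts the center.
σ = √(2 × 0.309 × 50.5) = 5.59 m.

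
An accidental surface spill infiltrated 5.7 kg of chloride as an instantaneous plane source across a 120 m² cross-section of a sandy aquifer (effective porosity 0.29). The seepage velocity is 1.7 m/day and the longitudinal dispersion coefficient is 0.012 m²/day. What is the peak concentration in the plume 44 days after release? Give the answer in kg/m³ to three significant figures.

The peak of an instantaneous 1D plume sits at x = vt; there the Gaussian factor is 1 and C_max = M/(n_e·A·√(4πDt)), where n_e·A is the pore area the mass is dissolved in.
√(4πDt) = √(4π × 0.012 × 44) = 2.576 m, so C_max = 5.7/(0.29 × 120 × 2.576) = 0.0636 kg/m³.

0.0636 kg/m³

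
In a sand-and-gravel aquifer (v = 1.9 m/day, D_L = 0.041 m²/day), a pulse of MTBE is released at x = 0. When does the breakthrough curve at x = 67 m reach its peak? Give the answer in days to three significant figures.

35.3 days

For the 1D instantaneous-source solution, setting ∂C/∂t = 0 at fixed x gives v²t² + 2Dt − x² = 0, so t = (√(D² + v²x²) − D)/v².
√(D² + v²x²) = √(0.041² + 1.9² × 67²) = 127.3; v² = 3.61.
t = (127.3 − 0.041)/3.61 = 35.3 days (vs. the pure-advection estimate x/v = 35.3 d).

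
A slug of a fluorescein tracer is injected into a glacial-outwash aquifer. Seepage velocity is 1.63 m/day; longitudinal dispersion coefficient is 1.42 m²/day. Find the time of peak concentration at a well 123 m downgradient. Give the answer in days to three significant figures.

For the 1D instantaneous-source solution, setting ∂C/∂t = 0 at fixed x gives v²t² + 2Dt − x² = 0, so t = (√(D² + v²x²) − D)/v².
√(D² + v²x²) = √(1.42² + 1.63² × 123²) = 200.5; v² = 2.6569.
t = (200.5 − 1.42)/2.6569 = 74.9 days (vs. the pure-advection estimate x/v = 75.5 d).

74.9 days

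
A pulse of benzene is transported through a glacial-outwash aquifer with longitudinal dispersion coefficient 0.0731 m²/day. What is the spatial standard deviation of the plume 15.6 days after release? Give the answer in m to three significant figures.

1.51 m

Dispersive spreading gives a Gaussian with σ² = 2Dt; advection only shifts the center.
σ = √(2 × 0.0731 × 15.6) = 1.51 m.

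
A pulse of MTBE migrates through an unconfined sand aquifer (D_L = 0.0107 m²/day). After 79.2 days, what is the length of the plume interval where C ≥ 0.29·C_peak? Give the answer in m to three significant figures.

The plume is Gaussian with σ = √(2Dt) = √(2 × 0.0107 × 79.2) = 1.302 m.
C/C_peak = exp(−Δx²/(2σ²)) = 0.29 ⇒ Δx = σ·√(−2 ln 0.29) = 1.302 × 1.573 = 2.048 m.
Width = 2Δx = 4.10 m.

4.10 m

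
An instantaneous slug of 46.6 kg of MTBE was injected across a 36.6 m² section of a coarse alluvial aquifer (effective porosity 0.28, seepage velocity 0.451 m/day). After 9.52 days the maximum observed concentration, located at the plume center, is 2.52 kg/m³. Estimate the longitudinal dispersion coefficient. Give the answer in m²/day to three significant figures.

0.0272 m²/day

At the plume center C_max = M/(n_e·A·√(4πDt)), so D = M²/(4πt·(n_e·A·C_max)²).
n_e·A·C_max = 0.28 × 36.6 × 2.52 = 25.82 kg/m.
D = 46.6²/(4π × 9.52 × 25.82²) = 0.0272 m²/day.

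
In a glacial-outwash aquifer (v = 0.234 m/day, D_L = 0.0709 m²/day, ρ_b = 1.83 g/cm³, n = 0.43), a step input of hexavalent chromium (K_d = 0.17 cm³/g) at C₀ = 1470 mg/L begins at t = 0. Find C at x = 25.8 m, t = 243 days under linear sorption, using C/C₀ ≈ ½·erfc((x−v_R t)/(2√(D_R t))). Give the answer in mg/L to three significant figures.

1390 mg/L

Retardation factor R = 1 + ρ_b·K_d/n = 1 + 1.83 × 0.17/0.43 = 1.723.
Sorption retards both mechanisms: v_R = v/R = 0.1358 m/day, D_R = D/R = 0.04115 m²/day.
v_R·t = 0.1358 × 243 = 32.9994 m; 2√(D_R t) = 6.324 m; argument = (25.8 − 32.9994)/6.324 = -1.138.
C = C₀ × ½·erfc(-1.138) = 1470 × 0.9462 = 1390 mg/L.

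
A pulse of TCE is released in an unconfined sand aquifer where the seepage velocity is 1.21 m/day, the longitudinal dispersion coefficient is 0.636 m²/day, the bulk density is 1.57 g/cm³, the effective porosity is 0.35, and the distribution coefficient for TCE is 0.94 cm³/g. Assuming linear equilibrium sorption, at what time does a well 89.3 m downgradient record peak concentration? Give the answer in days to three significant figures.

Retardation factor R = 1 + ρ_b·K_d/n = 1 + 1.57 × 0.94/0.35 = 5.217.
Sorption retards both mechanisms: v_R = v/R = 0.2319 m/day, D_R = D/R = 0.1219 m²/day.
Peak time from v_R²t² + 2D_R t − x² = 0: t = (√(D_R² + v_R²x²) − D_R)/v_R².
√(D_R² + v_R²x²) = √(0.1219² + 0.2319² × 89.3²) = 20.71; v_R² = 0.05378.
t = (20.71 − 0.1219)/0.05378 = 383 days.

383 days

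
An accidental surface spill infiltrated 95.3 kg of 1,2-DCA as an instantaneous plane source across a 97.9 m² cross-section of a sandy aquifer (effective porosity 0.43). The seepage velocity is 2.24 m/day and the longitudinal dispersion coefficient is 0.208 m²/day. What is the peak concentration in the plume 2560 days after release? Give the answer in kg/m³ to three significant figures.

0.0277 kg/m³

The peak of an instantaneous 1D plume sits at x = vt; there the Gaussian factor is 1 and C_max = M/(n_e·A·√(4πDt)), where n_e·A is the pore area the mass is dissolved in.
√(4πDt) = √(4π × 0.208 × 2560) = 81.80 m, so C_max = 95.3/(0.43 × 97.9 × 81.80) = 0.0277 kg/m³.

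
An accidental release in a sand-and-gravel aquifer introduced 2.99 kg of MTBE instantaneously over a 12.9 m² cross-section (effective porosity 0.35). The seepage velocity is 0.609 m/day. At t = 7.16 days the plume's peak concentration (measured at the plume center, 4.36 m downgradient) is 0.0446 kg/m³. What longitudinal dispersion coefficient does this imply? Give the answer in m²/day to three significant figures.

At the plume center C_max = M/(n_e·A·√(4πDt)), so D = M²/(4πt·(n_e·A·C_max)²).
n_e·A·C_max = 0.35 × 12.9 × 0.0446 = 0.2014 kg/m.
D = 2.99²/(4π × 7.16 × 0.2014²) = 2.45 m²/day.

2.45 m²/day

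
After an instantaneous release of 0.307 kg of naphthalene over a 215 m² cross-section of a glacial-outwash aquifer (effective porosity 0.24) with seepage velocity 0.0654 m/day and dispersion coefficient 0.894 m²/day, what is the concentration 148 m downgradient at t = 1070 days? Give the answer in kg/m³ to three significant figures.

1.11e-05 kg/m³

For an instantaneous plane source, C(x,t) = M/(n_e·A·√(4πDt)) · exp(−(x−vt)²/(4Dt)), with n_e·A the pore (flow) area.
Plume center vt = 0.0654 × 1070 = 69.978 m, so the well at 148 m is 78.022 m downgradient of the peak.
√(4πDt) = 109.6 m, giving peak height M/(n_e·A·√(4πDt)) = 0.307/(0.24 × 215 × 109.6) = 5.428e-05 kg/m³.
(x−vt)²/(4Dt) = (78.022)²/(4 × 0.894 × 1070) = 1.591; exp(−1.591) = 0.2037.
C = 5.428e-05 × 0.2037 = 1.11e-05 kg/m³.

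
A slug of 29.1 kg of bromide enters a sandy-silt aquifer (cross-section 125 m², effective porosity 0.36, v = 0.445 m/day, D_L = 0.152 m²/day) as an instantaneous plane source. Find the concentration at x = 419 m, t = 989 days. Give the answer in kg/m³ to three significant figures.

0.00709 kg/m³

For an instantaneous plane source, C(x,t) = M/(n_e·A·√(4πDt)) · exp(−(x−vt)²/(4Dt)), with n_e·A the pore (flow) area.
Plume center vt = 0.445 × 989 = 440.105 m, so the well at 419 m is 21.105 m upgradient of the peak.
√(4πDt) = 43.46 m, giving peak height M/(n_e·A·√(4πDt)) = 29.1/(0.36 × 125 × 43.46) = 0.01488 kg/m³.
(x−vt)²/(4Dt) = (-21.105)²/(4 × 0.152 × 989) = 0.7407; exp(−0.7407) = 0.4768.
C = 0.01488 × 0.4768 = 0.00709 kg/m³.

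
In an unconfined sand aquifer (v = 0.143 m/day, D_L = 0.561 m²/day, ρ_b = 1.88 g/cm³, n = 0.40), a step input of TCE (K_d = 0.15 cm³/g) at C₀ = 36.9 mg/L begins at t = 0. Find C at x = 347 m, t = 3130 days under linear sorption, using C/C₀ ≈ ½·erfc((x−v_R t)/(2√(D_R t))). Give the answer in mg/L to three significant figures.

1.16 mg/L

Retardation factor R = 1 + ρ_b·K_d/n = 1 + 1.88 × 0.15/0.40 = 1.705.
Sorption retards both mechanisms: v_R = v/R = 0.08387 m/day, D_R = D/R = 0.3290 m²/day.
v_R·t = 0.08387 × 3130 = 262.5131 m; 2√(D_R t) = 64.18 m; argument = (347 − 262.5131)/64.18 = 1.316.
C = C₀ × ½·erfc(1.316) = 36.9 × 0.03136 = 1.16 mg/L.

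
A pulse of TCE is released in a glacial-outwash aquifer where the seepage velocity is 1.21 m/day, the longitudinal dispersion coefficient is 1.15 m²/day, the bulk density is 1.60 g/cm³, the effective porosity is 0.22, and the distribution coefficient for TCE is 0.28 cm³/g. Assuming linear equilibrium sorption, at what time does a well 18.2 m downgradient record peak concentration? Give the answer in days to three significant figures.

43.3 days

Retardation factor R = 1 + ρ_b·K_d/n = 1 + 1.60 × 0.28/0.22 = 3.036.
Sorption retards both mechanisms: v_R = v/R = 0.3986 m/day, D_R = D/R = 0.3788 m²/day.
Peak time from v_R²t² + 2D_R t − x² = 0: t = (√(D_R² + v_R²x²) − D_R)/v_R².
√(D_R² + v_R²x²) = √(0.3788² + 0.3986² × 18.2²) = 7.264; v_R² = 0.1589.
t = (7.264 − 0.3788)/0.1589 = 43.3 days.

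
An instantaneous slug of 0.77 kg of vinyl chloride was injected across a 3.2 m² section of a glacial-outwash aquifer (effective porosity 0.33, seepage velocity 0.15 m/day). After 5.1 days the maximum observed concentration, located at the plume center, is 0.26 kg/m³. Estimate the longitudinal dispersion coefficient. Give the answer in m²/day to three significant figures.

At the plume center C_max = M/(n_e·A·√(4πDt)), so D = M²/(4πt·(n_e·A·C_max)²).
n_e·A·C_max = 0.33 × 3.2 × 0.26 = 0.2746 kg/m.
D = 0.77²/(4π × 5.1 × 0.2746²) = 0.123 m²/day.

0.123 m²/day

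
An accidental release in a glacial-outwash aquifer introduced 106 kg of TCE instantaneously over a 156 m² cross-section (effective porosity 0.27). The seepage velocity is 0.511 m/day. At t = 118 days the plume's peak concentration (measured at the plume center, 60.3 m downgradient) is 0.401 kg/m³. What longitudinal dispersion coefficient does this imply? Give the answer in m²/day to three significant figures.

At the plume center C_max = M/(n_e·A·√(4πDt)), so D = M²/(4πt·(n_e·A·C_max)²).
n_e·A·C_max = 0.27 × 156 × 0.401 = 16.89 kg/m.
D = 106²/(4π × 118 × 16.89²) = 0.0266 m²/day.

0.0266 m²/day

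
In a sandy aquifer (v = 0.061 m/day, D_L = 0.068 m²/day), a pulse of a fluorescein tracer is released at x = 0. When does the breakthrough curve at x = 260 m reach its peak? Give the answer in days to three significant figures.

For the 1D instantaneous-source solution, setting ∂C/∂t = 0 at fixed x gives v²t² + 2Dt − x² = 0, so t = (√(D² + v²x²) − D)/v².
√(D² + v²x²) = √(0.068² + 0.061² × 260²) = 15.86; v² = 0.003721.
t = (15.86 − 0.068)/0.003721 = 4240 days (vs. the pure-advection estimate x/v = 4260 d).

4240 days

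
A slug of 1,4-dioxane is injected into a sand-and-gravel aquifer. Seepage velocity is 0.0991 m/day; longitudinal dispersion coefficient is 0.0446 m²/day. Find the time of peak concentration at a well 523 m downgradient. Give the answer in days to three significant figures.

5270 days

For the 1D instantaneous-source solution, setting ∂C/∂t = 0 at fixed x gives v²t² + 2Dt − x² = 0, so t = (√(D² + v²x²) − D)/v².
√(D² + v²x²) = √(0.0446² + 0.0991² × 523²) = 51.83; v² = 0.00982081.
t = (51.83 − 0.0446)/0.00982081 = 5270 days (vs. the pure-advection estimate x/v = 5280 d).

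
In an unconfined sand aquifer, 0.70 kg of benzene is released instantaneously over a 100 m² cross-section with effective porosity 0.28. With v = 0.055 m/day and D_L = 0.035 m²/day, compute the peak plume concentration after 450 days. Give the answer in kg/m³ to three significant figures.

The peak of an instantaneous 1D plume sits at x = vt; there the Gaussian factor is 1 and C_max = M/(n_e·A·√(4πDt)), where n_e·A is the pore area the mass is dissolved in.
√(4πDt) = √(4π × 0.035 × 450) = 14.07 m, so C_max = 0.70/(0.28 × 100 × 14.07) = 0.00178 kg/m³.

0.00178 kg/m³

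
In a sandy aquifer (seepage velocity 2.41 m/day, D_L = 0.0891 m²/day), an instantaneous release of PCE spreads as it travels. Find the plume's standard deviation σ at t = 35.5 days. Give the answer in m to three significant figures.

2.52 m

Dispersive spreading gives a Gaussian with σ² = 2Dt; advection only shifts the center.
σ = √(2 × 0.0891 × 35.5) = 2.52 m.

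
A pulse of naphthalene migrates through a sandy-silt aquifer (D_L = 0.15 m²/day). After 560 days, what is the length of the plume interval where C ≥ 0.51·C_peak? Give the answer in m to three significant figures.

The plume is Gaussian with σ = √(2Dt) = √(2 × 0.15 × 560) = 12.96 m.
C/C_peak = exp(−Δx²/(2σ²)) = 0.51 ⇒ Δx = σ·√(−2 ln 0.51) = 12.96 × 1.160 = 15.03 m.
Width = 2Δx = 30.1 m.

30.1 m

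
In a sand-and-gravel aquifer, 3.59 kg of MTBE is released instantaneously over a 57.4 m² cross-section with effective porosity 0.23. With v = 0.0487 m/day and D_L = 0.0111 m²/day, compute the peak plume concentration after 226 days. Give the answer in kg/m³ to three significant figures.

0.0484 kg/m³

The peak of an instantaneous 1D plume sits at x = vt; there the Gaussian factor is 1 and C_max = M/(n_e·A·√(4πDt)), where n_e·A is the pore area the mass is dissolved in.
√(4πDt) = √(4π × 0.0111 × 226) = 5.615 m, so C_max = 3.59/(0.23 × 57.4 × 5.615) = 0.0484 kg/m³.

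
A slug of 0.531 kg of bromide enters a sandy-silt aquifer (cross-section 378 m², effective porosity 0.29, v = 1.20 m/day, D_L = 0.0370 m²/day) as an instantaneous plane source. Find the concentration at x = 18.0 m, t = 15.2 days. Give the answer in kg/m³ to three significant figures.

0.00178 kg/m³

For an instantaneous plane source, C(x,t) = M/(n_e·A·√(4πDt)) · exp(−(x−vt)²/(4Dt)), with n_e·A the pore (flow) area.
Plume center vt = 1.20 × 15.2 = 18.24 m, so the well at 18.0 m is 0.24 m upgradient of the peak.
√(4πDt) = 2.658 m, giving peak height M/(n_e·A·√(4πDt)) = 0.531/(0.29 × 378 × 2.658) = 0.001822 kg/m³.
(x−vt)²/(4Dt) = (-0.24)²/(4 × 0.0370 × 15.2) = 0.02560; exp(−0.02560) = 0.9747.
C = 0.001822 × 0.9747 = 0.00178 kg/m³.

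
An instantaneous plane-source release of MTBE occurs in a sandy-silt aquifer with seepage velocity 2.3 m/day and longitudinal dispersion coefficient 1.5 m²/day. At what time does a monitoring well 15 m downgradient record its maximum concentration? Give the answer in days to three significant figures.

For the 1D instantaneous-source solution, setting ∂C/∂t = 0 at fixed x gives v²t² + 2Dt − x² = 0, so t = (√(D² + v²x²) − D)/v².
√(D² + v²x²) = √(1.5² + 2.3² × 15²) = 34.53; v² = 5.29.
t = (34.53 − 1.5)/5.29 = 6.24 days (vs. the pure-advection estimate x/v = 6.52 d).

6.24 days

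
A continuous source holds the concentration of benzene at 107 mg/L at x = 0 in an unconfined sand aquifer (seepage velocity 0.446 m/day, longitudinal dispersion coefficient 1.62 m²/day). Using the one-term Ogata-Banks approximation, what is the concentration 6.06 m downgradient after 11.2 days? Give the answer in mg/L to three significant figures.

46.0 mg/L

For a continuous step input, C/C₀ ≈ ½·erfc((x−vt)/(2√(Dt))).
vt = 0.446 × 11.2 = 4.9952 m and 2√(Dt) = 2√(1.62 × 11.2) = 8.519 m.
Argument (x−vt)/(2√(Dt)) = (6.06 − 4.9952)/8.519 = 0.1250; ½·erfc(0.1250) = 0.4298.
C = 107 × 0.4298 = 46.0 mg/L.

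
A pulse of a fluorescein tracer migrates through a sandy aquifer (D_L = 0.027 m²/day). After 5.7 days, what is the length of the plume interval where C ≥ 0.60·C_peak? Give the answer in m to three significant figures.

1.12 m

The plume is Gaussian with σ = √(2Dt) = √(2 × 0.027 × 5.7) = 0.5548 m.
C/C_peak = exp(−Δx²/(2σ²)) = 0.60 ⇒ Δx = σ·√(−2 ln 0.60) = 0.5548 × 1.011 = 0.5609 m.
Width = 2Δx = 1.12 m.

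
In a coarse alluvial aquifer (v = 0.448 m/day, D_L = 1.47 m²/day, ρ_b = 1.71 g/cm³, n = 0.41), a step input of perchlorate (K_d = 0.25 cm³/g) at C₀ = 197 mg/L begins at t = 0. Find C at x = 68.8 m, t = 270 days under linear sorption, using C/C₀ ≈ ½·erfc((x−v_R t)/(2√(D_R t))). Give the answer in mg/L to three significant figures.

61.7 mg/L

Retardation factor R = 1 + ρ_b·K_d/n = 1 + 1.71 × 0.25/0.41 = 2.043.
Sorption retards both mechanisms: v_R = v/R = 0.2193 m/day, D_R = D/R = 0.7195 m²/day.
v_R·t = 0.2193 × 270 = 59.211 m; 2√(D_R t) = 27.88 m; argument = (68.8 − 59.211)/27.88 = 0.3439.
C = C₀ × ½·erfc(0.3439) = 197 × 0.3134 = 61.7 mg/L.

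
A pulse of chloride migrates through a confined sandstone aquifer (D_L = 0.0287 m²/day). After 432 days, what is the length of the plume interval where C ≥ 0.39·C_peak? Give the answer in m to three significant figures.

The plume is Gaussian with σ = √(2Dt) = √(2 × 0.0287 × 432) = 4.980 m.
C/C_peak = exp(−Δx²/(2σ²)) = 0.39 ⇒ Δx = σ·√(−2 ln 0.39) = 4.980 × 1.372 = 6.833 m.
Width = 2Δx = 13.7 m.

13.7 m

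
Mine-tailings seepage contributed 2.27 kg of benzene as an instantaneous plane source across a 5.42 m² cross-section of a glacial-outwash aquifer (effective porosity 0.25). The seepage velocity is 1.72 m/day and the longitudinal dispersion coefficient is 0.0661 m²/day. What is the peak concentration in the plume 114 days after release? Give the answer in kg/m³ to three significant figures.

The peak of an instantaneous 1D plume sits at x = vt; there the Gaussian factor is 1 and C_max = M/(n_e·A·√(4πDt)), where n_e·A is the pore area the mass is dissolved in.
√(4πDt) = √(4π × 0.0661 × 114) = 9.731 m, so C_max = 2.27/(0.25 × 5.42 × 9.731) = 0.172 kg/m³.

0.172 kg/m³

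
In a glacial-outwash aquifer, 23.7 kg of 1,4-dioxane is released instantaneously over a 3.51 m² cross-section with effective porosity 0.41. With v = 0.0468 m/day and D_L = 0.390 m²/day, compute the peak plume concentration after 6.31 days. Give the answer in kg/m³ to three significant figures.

2.96 kg/m³

The peak of an instantaneous 1D plume sits at x = vt; there the Gaussian factor is 1 and C_max = M/(n_e·A·√(4πDt)), where n_e·A is the pore area the mass is dissolved in.
√(4πDt) = √(4π × 0.390 × 6.31) = 5.561 m, so C_max = 23.7/(0.41 × 3.51 × 5.561) = 2.96 kg/m³.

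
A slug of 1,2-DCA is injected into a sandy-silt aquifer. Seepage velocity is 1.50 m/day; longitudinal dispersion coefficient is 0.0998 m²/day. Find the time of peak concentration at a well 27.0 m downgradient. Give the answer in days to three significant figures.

18.0 days

For the 1D instantaneous-source solution, setting ∂C/∂t = 0 at fixed x gives v²t² + 2Dt − x² = 0, so t = (√(D² + v²x²) − D)/v².
√(D² + v²x²) = √(0.0998² + 1.50² × 27.0²) = 40.50; v² = 2.25.
t = (40.50 − 0.0998)/2.25 = 18.0 days (vs. the pure-advection estimate x/v = 18.0 d).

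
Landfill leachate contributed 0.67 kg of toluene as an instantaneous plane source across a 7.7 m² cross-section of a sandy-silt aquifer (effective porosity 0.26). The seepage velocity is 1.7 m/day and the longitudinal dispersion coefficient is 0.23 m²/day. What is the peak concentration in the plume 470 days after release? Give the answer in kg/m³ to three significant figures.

The peak of an instantaneous 1D plume sits at x = vt; there the Gaussian factor is 1 and C_max = M/(n_e·A·√(4πDt)), where n_e·A is the pore area the mass is dissolved in.
√(4πDt) = √(4π × 0.23 × 470) = 36.86 m, so C_max = 0.67/(0.26 × 7.7 × 36.86) = 0.00908 kg/m³.

0.00908 kg/m³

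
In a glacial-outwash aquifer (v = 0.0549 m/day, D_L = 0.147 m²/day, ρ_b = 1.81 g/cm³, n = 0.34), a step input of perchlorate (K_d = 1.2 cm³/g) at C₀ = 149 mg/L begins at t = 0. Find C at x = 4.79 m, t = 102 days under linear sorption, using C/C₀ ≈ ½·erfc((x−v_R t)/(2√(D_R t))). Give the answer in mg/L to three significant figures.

Retardation factor R = 1 + ρ_b·K_d/n = 1 + 1.81 × 1.2/0.34 = 7.388.
Sorption retards both mechanisms: v_R = v/R = 0.007431 m/day, D_R = D/R = 0.01990 m²/day.
v_R·t = 0.007431 × 102 = 0.757962 m; 2√(D_R t) = 2.849 m; argument = (4.79 − 0.757962)/2.849 = 1.415.
C = C₀ × ½·erfc(1.415) = 149 × 0.02269 = 3.38 mg/L.

3.38 mg/L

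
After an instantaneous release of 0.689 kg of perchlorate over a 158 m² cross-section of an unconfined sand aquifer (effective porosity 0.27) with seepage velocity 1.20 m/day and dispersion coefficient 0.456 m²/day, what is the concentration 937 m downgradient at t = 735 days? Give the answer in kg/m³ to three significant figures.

2.61e-05 kg/m³

For an instantaneous plane source, C(x,t) = M/(n_e·A·√(4πDt)) · exp(−(x−vt)²/(4Dt)), with n_e·A the pore (flow) area.
Plume center vt = 1.20 × 735 = 882 m, so the well at 937 m is 55 m downgradient of the peak.
√(4πDt) = 64.90 m, giving peak height M/(n_e·A·√(4πDt)) = 0.689/(0.27 × 158 × 64.90) = 0.0002489 kg/m³.
(x−vt)²/(4Dt) = (55)²/(4 × 0.456 × 735) = 2.256; exp(−2.256) = 0.1048.
C = 0.0002489 × 0.1048 = 2.61e-05 kg/m³.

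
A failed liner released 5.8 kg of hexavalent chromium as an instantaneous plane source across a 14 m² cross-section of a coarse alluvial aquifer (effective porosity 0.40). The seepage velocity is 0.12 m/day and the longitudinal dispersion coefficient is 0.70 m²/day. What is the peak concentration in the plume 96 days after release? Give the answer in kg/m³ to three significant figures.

0.0356 kg/m³

The peak of an instantaneous 1D plume sits at x = vt; there the Gaussian factor is 1 and C_max = M/(n_e·A·√(4πDt)), where n_e·A is the pore area the mass is dissolved in.
√(4πDt) = √(4π × 0.70 × 96) = 29.06 m, so C_max = 5.8/(0.40 × 14 × 29.06) = 0.0356 kg/m³.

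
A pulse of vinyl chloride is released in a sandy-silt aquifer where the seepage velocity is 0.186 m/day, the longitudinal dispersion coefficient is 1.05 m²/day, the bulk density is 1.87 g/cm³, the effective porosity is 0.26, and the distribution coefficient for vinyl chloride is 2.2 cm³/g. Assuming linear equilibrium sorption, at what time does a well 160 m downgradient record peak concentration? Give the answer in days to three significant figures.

14000 days

Retardation factor R = 1 + ρ_b·K_d/n = 1 + 1.87 × 2.2/0.26 = 16.82.
Sorption retards both mechanisms: v_R = v/R = 0.01106 m/day, D_R = D/R = 0.06243 m²/day.
Peak time from v_R²t² + 2D_R t − x² = 0: t = (√(D_R² + v_R²x²) − D_R)/v_R².
√(D_R² + v_R²x²) = √(0.06243² + 0.01106² × 160²) = 1.771; v_R² = 0.0001223.
t = (1.771 − 0.06243)/0.0001223 = 14000 days.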